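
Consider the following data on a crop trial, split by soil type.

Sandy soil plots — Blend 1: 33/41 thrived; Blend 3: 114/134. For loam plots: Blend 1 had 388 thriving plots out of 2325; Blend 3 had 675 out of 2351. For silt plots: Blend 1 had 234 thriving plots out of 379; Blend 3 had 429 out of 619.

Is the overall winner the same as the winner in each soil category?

Sandy soil: Blend 1 33/41 = 80.5%, Blend 3 114/134 = 85.1% → Blend 3
Loam: Blend 1 388/2325 = 16.7%, Blend 3 675/2351 = 28.7% → Blend 3
Silt: Blend 1 234/379 = 61.7%, Blend 3 429/619 = 69.3% → Blend 3
Overall: Blend 1 655/2745 = 23.9%, Blend 3 1218/3104 = 39.2% → Blend 3
Blend 3 wins overall and in every soil group — no reversal.

Yes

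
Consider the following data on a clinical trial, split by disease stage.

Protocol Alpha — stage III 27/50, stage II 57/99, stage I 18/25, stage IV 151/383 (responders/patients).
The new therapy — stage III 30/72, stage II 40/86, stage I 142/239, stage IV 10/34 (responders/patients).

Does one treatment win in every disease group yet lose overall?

Yes

Stage III: Protocol Alpha 27/50 = 54.0%, the new therapy 30/72 = 41.7% → Protocol Alpha
Stage II: Protocol Alpha 57/99 = 57.6%, the new therapy 40/86 = 46.5% → Protocol Alpha
Stage I: Protocol Alpha 18/25 = 72.0%, the new therapy 142/239 = 59.4% → Protocol Alpha
Stage IV: Protocol Alpha 151/383 = 39.4%, the new therapy 10/34 = 29.4% → Protocol Alpha
Overall: Protocol Alpha 253/557 = 45.4%, the new therapy 222/431 = 51.5% → the new therapy
Protocol Alpha wins each disease group but the new therapy wins overall — the comparison reverses. Protocol Alpha's patients skew toward stage IV, which has a lower base rate.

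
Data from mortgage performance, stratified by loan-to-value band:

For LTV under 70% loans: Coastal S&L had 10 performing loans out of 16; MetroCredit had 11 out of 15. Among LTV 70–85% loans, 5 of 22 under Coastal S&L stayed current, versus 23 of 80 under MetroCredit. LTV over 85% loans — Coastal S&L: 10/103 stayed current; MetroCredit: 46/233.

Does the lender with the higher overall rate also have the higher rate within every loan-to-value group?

LTV under 70%: Coastal S&L 10/16 = 62.5%, MetroCredit 11/15 = 73.3% → MetroCredit
LTV 70–85%: Coastal S&L 5/22 = 22.7%, MetroCredit 23/80 = 28.8% → MetroCredit
LTV over 85%: Coastal S&L 10/103 = 9.7%, MetroCredit 46/233 = 19.7% → MetroCredit
Overall: Coastal S&L 25/141 = 17.7%, MetroCredit 80/328 = 24.4% → MetroCredit
MetroCredit wins overall and in every loan-to-value group — no reversal.

Yes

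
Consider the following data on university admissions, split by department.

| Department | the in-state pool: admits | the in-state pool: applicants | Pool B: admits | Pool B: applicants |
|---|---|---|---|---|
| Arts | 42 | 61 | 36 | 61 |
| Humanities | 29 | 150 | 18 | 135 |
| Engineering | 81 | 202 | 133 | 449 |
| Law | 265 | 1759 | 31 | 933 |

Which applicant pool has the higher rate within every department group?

Arts: the in-state pool 42/61 = 68.9%, Pool B 36/61 = 59.0% → the in-state pool
Humanities: the in-state pool 29/150 = 19.3%, Pool B 18/135 = 13.3% → the in-state pool
Engineering: the in-state pool 81/202 = 40.1%, Pool B 133/449 = 29.6% → the in-state pool
Law: the in-state pool 265/1759 = 15.1%, Pool B 31/933 = 3.3% → the in-state pool
The in-state pool has the higher rate in all 4 groups.

the in-state pool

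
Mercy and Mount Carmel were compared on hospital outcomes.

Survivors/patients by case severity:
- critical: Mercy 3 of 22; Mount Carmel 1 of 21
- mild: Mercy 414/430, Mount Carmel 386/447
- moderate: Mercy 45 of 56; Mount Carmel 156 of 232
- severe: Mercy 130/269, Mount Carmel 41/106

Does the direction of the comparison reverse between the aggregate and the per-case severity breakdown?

Critical: Mercy 3/22 = 13.6%, Mount Carmel 1/21 = 4.8% → Mercy
Mild: Mercy 414/430 = 96.3%, Mount Carmel 386/447 = 86.4% → Mercy
Moderate: Mercy 45/56 = 80.4%, Mount Carmel 156/232 = 67.2% → Mercy
Severe: Mercy 130/269 = 48.3%, Mount Carmel 41/106 = 38.7% → Mercy
Overall: Mercy 592/777 = 76.2%, Mount Carmel 584/806 = 72.5% → Mercy
Mercy wins overall and in every case group — no reversal.

No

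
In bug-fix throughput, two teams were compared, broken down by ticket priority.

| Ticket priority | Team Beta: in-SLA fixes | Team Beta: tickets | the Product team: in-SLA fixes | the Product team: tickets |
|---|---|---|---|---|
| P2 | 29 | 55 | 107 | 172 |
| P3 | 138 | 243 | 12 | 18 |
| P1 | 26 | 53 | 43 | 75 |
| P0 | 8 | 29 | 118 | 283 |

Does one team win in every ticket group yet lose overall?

Yes

P2: Team Beta 29/55 = 52.7%, the Product team 107/172 = 62.2% → the Product team
P3: Team Beta 138/243 = 56.8%, the Product team 12/18 = 66.7% → the Product team
P1: Team Beta 26/53 = 49.1%, the Product team 43/75 = 57.3% → the Product team
P0: Team Beta 8/29 = 27.6%, the Product team 118/283 = 41.7% → the Product team
Overall: Team Beta 201/380 = 52.9%, the Product team 280/548 = 51.1% → Team Beta
The Product team wins each ticket group but Team Beta wins overall — the comparison reverses. The Product team's tickets skew toward P0, which has a lower base rate.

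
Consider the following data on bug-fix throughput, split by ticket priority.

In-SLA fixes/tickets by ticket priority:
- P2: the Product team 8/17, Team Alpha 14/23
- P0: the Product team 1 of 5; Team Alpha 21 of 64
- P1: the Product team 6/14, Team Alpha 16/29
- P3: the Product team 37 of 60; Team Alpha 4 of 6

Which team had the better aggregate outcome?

the Product team

P2: the Product team 8/17 = 47.1%, Team Alpha 14/23 = 60.9% → Team Alpha
P0: the Product team 1/5 = 20.0%, Team Alpha 21/64 = 32.8% → Team Alpha
P1: the Product team 6/14 = 42.9%, Team Alpha 16/29 = 55.2% → Team Alpha
P3: the Product team 37/60 = 61.7%, Team Alpha 4/6 = 66.7% → Team Alpha
Overall: the Product team 52/96 = 54.2%, Team Alpha 55/122 = 45.1% → the Product team
(Team Alpha wins every ticket group but the Product team wins overall — Team Alpha's tickets skew toward the low-rate P0 group.)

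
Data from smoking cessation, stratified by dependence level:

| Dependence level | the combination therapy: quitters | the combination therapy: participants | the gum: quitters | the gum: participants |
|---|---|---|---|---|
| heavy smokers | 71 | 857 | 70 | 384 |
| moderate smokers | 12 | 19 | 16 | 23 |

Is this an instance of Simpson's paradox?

Heavy smokers: the combination therapy 71/857 = 8.3%, the gum 70/384 = 18.2% → the gum
Moderate smokers: the combination therapy 12/19 = 63.2%, the gum 16/23 = 69.6% → the gum
Overall: the combination therapy 83/876 = 9.5%, the gum 86/407 = 21.1% → the gum
The gum wins overall and in every dependence group — no reversal.

No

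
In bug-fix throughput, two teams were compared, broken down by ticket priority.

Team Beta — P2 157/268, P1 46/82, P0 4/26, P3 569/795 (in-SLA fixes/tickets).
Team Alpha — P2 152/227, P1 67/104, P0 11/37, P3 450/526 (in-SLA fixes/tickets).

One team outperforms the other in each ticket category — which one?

P2: Team Beta 157/268 = 58.6%, Team Alpha 152/227 = 67.0% → Team Alpha
P1: Team Beta 46/82 = 56.1%, Team Alpha 67/104 = 64.4% → Team Alpha
P0: Team Beta 4/26 = 15.4%, Team Alpha 11/37 = 29.7% → Team Alpha
P3: Team Beta 569/795 = 71.6%, Team Alpha 450/526 = 85.6% → Team Alpha
Team Alpha has the higher rate in all 4 groups.

Team Alpha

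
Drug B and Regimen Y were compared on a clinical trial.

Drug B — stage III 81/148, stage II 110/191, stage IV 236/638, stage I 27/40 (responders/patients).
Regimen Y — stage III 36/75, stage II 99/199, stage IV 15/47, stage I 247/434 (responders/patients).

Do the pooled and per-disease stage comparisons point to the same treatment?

No

Stage III: Drug B 81/148 = 54.7%, Regimen Y 36/75 = 48.0% → Drug B
Stage II: Drug B 110/191 = 57.6%, Regimen Y 99/199 = 49.7% → Drug B
Stage IV: Drug B 236/638 = 37.0%, Regimen Y 15/47 = 31.9% → Drug B
Stage I: Drug B 27/40 = 67.5%, Regimen Y 247/434 = 56.9% → Drug B
Overall: Drug B 454/1017 = 44.6%, Regimen Y 397/755 = 52.6% → Regimen Y
Drug B wins each disease group but Regimen Y wins overall — the comparison reverses. Drug B's patients skew toward stage IV, which has a lower base rate.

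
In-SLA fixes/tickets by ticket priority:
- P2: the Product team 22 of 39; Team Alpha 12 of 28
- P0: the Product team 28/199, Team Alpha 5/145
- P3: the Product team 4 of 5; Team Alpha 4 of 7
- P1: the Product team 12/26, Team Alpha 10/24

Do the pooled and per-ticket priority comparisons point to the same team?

Yes

P2: the Product team 22/39 = 56.4%, Team Alpha 12/28 = 42.9% → the Product team
P0: the Product team 28/199 = 14.1%, Team Alpha 5/145 = 3.4% → the Product team
P3: the Product team 4/5 = 80.0%, Team Alpha 4/7 = 57.1% → the Product team
P1: the Product team 12/26 = 46.2%, Team Alpha 10/24 = 41.7% → the Product team
Overall: the Product team 66/269 = 24.5%, Team Alpha 31/204 = 15.2% → the Product team
The Product team wins overall and in every ticket group — no reversal.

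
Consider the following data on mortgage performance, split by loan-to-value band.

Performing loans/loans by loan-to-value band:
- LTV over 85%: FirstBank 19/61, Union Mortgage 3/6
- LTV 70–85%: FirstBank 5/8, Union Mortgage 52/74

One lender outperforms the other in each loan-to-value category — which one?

Union Mortgage

LTV over 85%: FirstBank 19/61 = 31.1%, Union Mortgage 3/6 = 50.0% → Union Mortgage
LTV 70–85%: FirstBank 5/8 = 62.5%, Union Mortgage 52/74 = 70.3% → Union Mortgage
Union Mortgage has the higher rate in both groups.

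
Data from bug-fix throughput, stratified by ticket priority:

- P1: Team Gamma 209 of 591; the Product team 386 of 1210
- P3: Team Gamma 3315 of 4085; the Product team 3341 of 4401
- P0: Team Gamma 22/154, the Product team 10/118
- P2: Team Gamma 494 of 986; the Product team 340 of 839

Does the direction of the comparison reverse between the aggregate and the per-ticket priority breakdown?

P1: Team Gamma 209/591 = 35.4%, the Product team 386/1210 = 31.9% → Team Gamma
P3: Team Gamma 3315/4085 = 81.2%, the Product team 3341/4401 = 75.9% → Team Gamma
P0: Team Gamma 22/154 = 14.3%, the Product team 10/118 = 8.5% → Team Gamma
P2: Team Gamma 494/986 = 50.1%, the Product team 340/839 = 40.5% → Team Gamma
Overall: Team Gamma 4040/5816 = 69.5%, the Product team 4077/6568 = 62.1% → Team Gamma
Team Gamma wins overall and in every ticket group — no reversal.

No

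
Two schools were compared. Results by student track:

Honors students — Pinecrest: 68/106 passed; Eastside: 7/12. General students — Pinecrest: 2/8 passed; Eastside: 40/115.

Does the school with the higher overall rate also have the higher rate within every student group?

No

Honors: Pinecrest 68/106 = 64.2%, Eastside 7/12 = 58.3% → Pinecrest
General: Pinecrest 2/8 = 25.0%, Eastside 40/115 = 34.8% → Eastside
Overall: Pinecrest 70/114 = 61.4%, Eastside 47/127 = 37.0% → Pinecrest
Neither sweeps: Pinecrest wins 1 of 2 groups, Eastside wins 1. Pinecrest wins overall but not every group — no Simpson reversal.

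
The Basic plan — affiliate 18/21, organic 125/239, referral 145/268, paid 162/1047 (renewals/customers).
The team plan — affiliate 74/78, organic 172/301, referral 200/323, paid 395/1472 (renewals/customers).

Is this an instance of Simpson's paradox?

No

Affiliate: the Basic plan 18/21 = 85.7%, the team plan 74/78 = 94.9% → the team plan
Organic: the Basic plan 125/239 = 52.3%, the team plan 172/301 = 57.1% → the team plan
Referral: the Basic plan 145/268 = 54.1%, the team plan 200/323 = 61.9% → the team plan
Paid: the Basic plan 162/1047 = 15.5%, the team plan 395/1472 = 26.8% → the team plan
Overall: the Basic plan 450/1575 = 28.6%, the team plan 841/2174 = 38.7% → the team plan
The team plan wins overall and in every signup group — no reversal.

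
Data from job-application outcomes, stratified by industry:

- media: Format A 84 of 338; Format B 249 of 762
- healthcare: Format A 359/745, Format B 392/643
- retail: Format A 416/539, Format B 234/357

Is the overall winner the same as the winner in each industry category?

Media: Format A 84/338 = 24.9%, Format B 249/762 = 32.7% → Format B
Healthcare: Format A 359/745 = 48.2%, Format B 392/643 = 61.0% → Format B
Retail: Format A 416/539 = 77.2%, Format B 234/357 = 65.5% → Format A
Overall: Format A 859/1622 = 53.0%, Format B 875/1762 = 49.7% → Format A
Neither sweeps: Format A wins 1 of 3 groups, Format B wins 2. Format A wins overall but not every group — no Simpson reversal.

No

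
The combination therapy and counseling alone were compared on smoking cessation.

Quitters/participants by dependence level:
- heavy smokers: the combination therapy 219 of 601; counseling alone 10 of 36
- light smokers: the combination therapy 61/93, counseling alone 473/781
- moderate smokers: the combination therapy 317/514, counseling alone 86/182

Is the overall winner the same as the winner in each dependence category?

No

Heavy smokers: the combination therapy 219/601 = 36.4%, counseling alone 10/36 = 27.8% → the combination therapy
Light smokers: the combination therapy 61/93 = 65.6%, counseling alone 473/781 = 60.6% → the combination therapy
Moderate smokers: the combination therapy 317/514 = 61.7%, counseling alone 86/182 = 47.3% → the combination therapy
Overall: the combination therapy 597/1208 = 49.4%, counseling alone 569/999 = 57.0% → counseling alone
The combination therapy wins each dependence group but counseling alone wins overall — the comparison reverses. The combination therapy's participants skew toward heavy smokers, which has a lower base rate.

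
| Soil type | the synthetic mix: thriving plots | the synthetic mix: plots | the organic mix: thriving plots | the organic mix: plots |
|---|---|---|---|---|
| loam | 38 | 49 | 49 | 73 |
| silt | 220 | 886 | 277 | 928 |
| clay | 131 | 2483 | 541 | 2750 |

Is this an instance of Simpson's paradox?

Loam: the synthetic mix 38/49 = 77.6%, the organic mix 49/73 = 67.1% → the synthetic mix
Silt: the synthetic mix 220/886 = 24.8%, the organic mix 277/928 = 29.8% → the organic mix
Clay: the synthetic mix 131/2483 = 5.3%, the organic mix 541/2750 = 19.7% → the organic mix
Overall: the synthetic mix 389/3418 = 11.4%, the organic mix 867/3751 = 23.1% → the organic mix
Neither sweeps: the synthetic mix wins 1 of 3 groups, the organic mix wins 2. The organic mix wins overall but not every group — no Simpson reversal.

No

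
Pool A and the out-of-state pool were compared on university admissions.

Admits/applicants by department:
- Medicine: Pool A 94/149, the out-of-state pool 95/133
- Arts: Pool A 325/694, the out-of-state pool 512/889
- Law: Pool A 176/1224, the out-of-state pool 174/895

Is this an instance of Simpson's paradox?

No

Medicine: Pool A 94/149 = 63.1%, the out-of-state pool 95/133 = 71.4% → the out-of-state pool
Arts: Pool A 325/694 = 46.8%, the out-of-state pool 512/889 = 57.6% → the out-of-state pool
Law: Pool A 176/1224 = 14.4%, the out-of-state pool 174/895 = 19.4% → the out-of-state pool
Overall: Pool A 595/2067 = 28.8%, the out-of-state pool 781/1917 = 40.7% → the out-of-state pool
The out-of-state pool wins overall and in every department group — no reversal.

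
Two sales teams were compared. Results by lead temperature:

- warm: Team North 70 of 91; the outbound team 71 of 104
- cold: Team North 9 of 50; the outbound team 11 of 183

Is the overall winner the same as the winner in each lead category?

Warm: Team North 70/91 = 76.9%, the outbound team 71/104 = 68.3% → Team North
Cold: Team North 9/50 = 18.0%, the outbound team 11/183 = 6.0% → Team North
Overall: Team North 79/141 = 56.0%, the outbound team 82/287 = 28.6% → Team North
Team North wins overall and in every lead group — no reversal.

Yes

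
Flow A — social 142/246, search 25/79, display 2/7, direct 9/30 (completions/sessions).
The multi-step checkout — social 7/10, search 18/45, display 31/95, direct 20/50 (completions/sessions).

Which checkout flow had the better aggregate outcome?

Flow A

Social: Flow A 142/246 = 57.7%, the multi-step checkout 7/10 = 70.0% → the multi-step checkout
Search: Flow A 25/79 = 31.6%, the multi-step checkout 18/45 = 40.0% → the multi-step checkout
Display: Flow A 2/7 = 28.6%, the multi-step checkout 31/95 = 32.6% → the multi-step checkout
Direct: Flow A 9/30 = 30.0%, the multi-step checkout 20/50 = 40.0% → the multi-step checkout
Overall: Flow A 178/362 = 49.2%, the multi-step checkout 76/200 = 38.0% → Flow A
(The multi-step checkout wins every traffic group but Flow A wins overall — the multi-step checkout's sessions skew toward the low-rate display group.)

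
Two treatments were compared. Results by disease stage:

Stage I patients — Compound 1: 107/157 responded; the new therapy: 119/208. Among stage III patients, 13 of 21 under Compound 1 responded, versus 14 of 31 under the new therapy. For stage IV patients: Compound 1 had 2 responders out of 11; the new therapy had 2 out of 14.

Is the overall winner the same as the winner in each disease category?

Stage I: Compound 1 107/157 = 68.2%, the new therapy 119/208 = 57.2% → Compound 1
Stage III: Compound 1 13/21 = 61.9%, the new therapy 14/31 = 45.2% → Compound 1
Stage IV: Compound 1 2/11 = 18.2%, the new therapy 2/14 = 14.3% → Compound 1
Overall: Compound 1 122/189 = 64.6%, the new therapy 135/253 = 53.4% → Compound 1
Compound 1 wins overall and in every disease group — no reversal.

Yes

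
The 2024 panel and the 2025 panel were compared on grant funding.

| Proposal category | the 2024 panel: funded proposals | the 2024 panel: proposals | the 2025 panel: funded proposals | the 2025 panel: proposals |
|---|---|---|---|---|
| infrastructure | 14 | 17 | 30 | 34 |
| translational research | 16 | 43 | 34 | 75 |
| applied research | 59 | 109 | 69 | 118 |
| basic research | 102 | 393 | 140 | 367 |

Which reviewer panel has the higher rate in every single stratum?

the 2025 panel

Infrastructure: the 2024 panel 14/17 = 82.4%, the 2025 panel 30/34 = 88.2% → the 2025 panel
Translational research: the 2024 panel 16/43 = 37.2%, the 2025 panel 34/75 = 45.3% → the 2025 panel
Applied research: the 2024 panel 59/109 = 54.1%, the 2025 panel 69/118 = 58.5% → the 2025 panel
Basic research: the 2024 panel 102/393 = 26.0%, the 2025 panel 140/367 = 38.1% → the 2025 panel
The 2025 panel has the higher rate in all 4 groups.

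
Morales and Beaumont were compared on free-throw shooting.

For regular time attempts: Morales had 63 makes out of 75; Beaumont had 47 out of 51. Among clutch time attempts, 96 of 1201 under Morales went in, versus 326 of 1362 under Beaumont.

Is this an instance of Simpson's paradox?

No

Regular time: Morales 63/75 = 84.0%, Beaumont 47/51 = 92.2% → Beaumont
Clutch time: Morales 96/1201 = 8.0%, Beaumont 326/1362 = 23.9% → Beaumont
Overall: Morales 159/1276 = 12.5%, Beaumont 373/1413 = 26.4% → Beaumont
Beaumont wins overall and in every game group — no reversal.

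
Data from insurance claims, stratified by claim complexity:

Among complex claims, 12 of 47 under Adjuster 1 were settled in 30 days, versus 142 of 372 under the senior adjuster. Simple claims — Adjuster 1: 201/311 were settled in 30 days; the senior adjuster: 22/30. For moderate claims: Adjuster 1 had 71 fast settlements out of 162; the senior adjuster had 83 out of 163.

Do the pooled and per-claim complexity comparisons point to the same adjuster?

No

Complex: Adjuster 1 12/47 = 25.5%, the senior adjuster 142/372 = 38.2% → the senior adjuster
Simple: Adjuster 1 201/311 = 64.6%, the senior adjuster 22/30 = 73.3% → the senior adjuster
Moderate: Adjuster 1 71/162 = 43.8%, the senior adjuster 83/163 = 50.9% → the senior adjuster
Overall: Adjuster 1 284/520 = 54.6%, the senior adjuster 247/565 = 43.7% → Adjuster 1
The senior adjuster wins each claim group but Adjuster 1 wins overall — the comparison reverses. The senior adjuster's claims skew toward complex, which has a lower base rate.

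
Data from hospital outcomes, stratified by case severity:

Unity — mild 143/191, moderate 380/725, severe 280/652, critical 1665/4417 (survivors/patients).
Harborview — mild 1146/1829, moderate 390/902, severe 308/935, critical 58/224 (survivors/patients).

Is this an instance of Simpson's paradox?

Mild: Unity 143/191 = 74.9%, Harborview 1146/1829 = 62.7% → Unity
Moderate: Unity 380/725 = 52.4%, Harborview 390/902 = 43.2% → Unity
Severe: Unity 280/652 = 42.9%, Harborview 308/935 = 32.9% → Unity
Critical: Unity 1665/4417 = 37.7%, Harborview 58/224 = 25.9% → Unity
Overall: Unity 2468/5985 = 41.2%, Harborview 1902/3890 = 48.9% → Harborview
Unity wins each case group but Harborview wins overall — the comparison reverses. Unity's patients skew toward critical, which has a lower base rate.

Yes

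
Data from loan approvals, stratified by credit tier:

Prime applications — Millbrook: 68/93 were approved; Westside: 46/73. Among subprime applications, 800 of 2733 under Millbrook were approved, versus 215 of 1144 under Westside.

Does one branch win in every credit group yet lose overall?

No

Prime: Millbrook 68/93 = 73.1%, Westside 46/73 = 63.0% → Millbrook
Subprime: Millbrook 800/2733 = 29.3%, Westside 215/1144 = 18.8% → Millbrook
Overall: Millbrook 868/2826 = 30.7%, Westside 261/1217 = 21.4% → Millbrook
Millbrook wins overall and in every credit group — no reversal.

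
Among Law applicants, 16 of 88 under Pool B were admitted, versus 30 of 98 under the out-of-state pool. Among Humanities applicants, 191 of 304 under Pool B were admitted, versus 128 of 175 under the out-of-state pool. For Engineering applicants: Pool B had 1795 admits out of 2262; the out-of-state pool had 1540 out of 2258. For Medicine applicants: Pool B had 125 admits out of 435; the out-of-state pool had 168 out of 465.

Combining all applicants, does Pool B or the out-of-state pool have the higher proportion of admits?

Law: Pool B 16/88 = 18.2%, the out-of-state pool 30/98 = 30.6% → the out-of-state pool
Humanities: Pool B 191/304 = 62.8%, the out-of-state pool 128/175 = 73.1% → the out-of-state pool
Engineering: Pool B 1795/2262 = 79.4%, the out-of-state pool 1540/2258 = 68.2% → Pool B
Medicine: Pool B 125/435 = 28.7%, the out-of-state pool 168/465 = 36.1% → the out-of-state pool
Overall: Pool B 2127/3089 = 68.9%, the out-of-state pool 1866/2996 = 62.3% → Pool B
(Neither sweeps every department group, but Pool B has the higher pooled rate.)

Pool B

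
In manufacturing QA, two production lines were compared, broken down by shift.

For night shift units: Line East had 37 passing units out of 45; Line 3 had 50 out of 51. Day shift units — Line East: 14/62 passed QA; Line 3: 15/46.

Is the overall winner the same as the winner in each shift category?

Night shift: Line East 37/45 = 82.2%, Line 3 50/51 = 98.0% → Line 3
Day shift: Line East 14/62 = 22.6%, Line 3 15/46 = 32.6% → Line 3
Overall: Line East 51/107 = 47.7%, Line 3 65/97 = 67.0% → Line 3
Line 3 wins overall and in every shift group — no reversal.

Yes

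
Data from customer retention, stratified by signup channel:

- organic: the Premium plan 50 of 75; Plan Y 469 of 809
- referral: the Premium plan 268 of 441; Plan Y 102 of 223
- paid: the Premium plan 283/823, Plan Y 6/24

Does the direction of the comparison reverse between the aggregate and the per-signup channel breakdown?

Organic: the Premium plan 50/75 = 66.7%, Plan Y 469/809 = 58.0% → the Premium plan
Referral: the Premium plan 268/441 = 60.8%, Plan Y 102/223 = 45.7% → the Premium plan
Paid: the Premium plan 283/823 = 34.4%, Plan Y 6/24 = 25.0% → the Premium plan
Overall: the Premium plan 601/1339 = 44.9%, Plan Y 577/1056 = 54.6% → Plan Y
The Premium plan wins each signup group but Plan Y wins overall — the comparison reverses. The Premium plan's customers skew toward paid, which has a lower base rate.

Yes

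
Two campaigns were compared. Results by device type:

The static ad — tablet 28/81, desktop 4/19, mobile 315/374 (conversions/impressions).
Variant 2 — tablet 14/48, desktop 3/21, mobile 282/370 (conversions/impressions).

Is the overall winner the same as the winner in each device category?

Tablet: the static ad 28/81 = 34.6%, Variant 2 14/48 = 29.2% → the static ad
Desktop: the static ad 4/19 = 21.1%, Variant 2 3/21 = 14.3% → the static ad
Mobile: the static ad 315/374 = 84.2%, Variant 2 282/370 = 76.2% → the static ad
Overall: the static ad 347/474 = 73.2%, Variant 2 299/439 = 68.1% → the static ad
The static ad wins overall and in every device group — no reversal.

Yes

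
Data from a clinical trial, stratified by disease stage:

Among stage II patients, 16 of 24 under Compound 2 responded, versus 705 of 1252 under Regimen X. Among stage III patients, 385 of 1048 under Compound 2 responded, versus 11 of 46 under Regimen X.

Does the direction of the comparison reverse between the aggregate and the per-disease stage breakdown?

Yes

Stage II: Compound 2 16/24 = 66.7%, Regimen X 705/1252 = 56.3% → Compound 2
Stage III: Compound 2 385/1048 = 36.7%, Regimen X 11/46 = 23.9% → Compound 2
Overall: Compound 2 401/1072 = 37.4%, Regimen X 716/1298 = 55.2% → Regimen X
Compound 2 wins each disease group but Regimen X wins overall — the comparison reverses. Compound 2's patients skew toward stage III, which has a lower base rate.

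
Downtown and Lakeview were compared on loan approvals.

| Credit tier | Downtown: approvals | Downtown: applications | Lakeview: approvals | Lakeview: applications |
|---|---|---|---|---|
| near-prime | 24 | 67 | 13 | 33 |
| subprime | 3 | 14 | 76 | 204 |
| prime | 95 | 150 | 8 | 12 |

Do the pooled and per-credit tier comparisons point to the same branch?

No

Near-prime: Downtown 24/67 = 35.8%, Lakeview 13/33 = 39.4% → Lakeview
Subprime: Downtown 3/14 = 21.4%, Lakeview 76/204 = 37.3% → Lakeview
Prime: Downtown 95/150 = 63.3%, Lakeview 8/12 = 66.7% → Lakeview
Overall: Downtown 122/231 = 52.8%, Lakeview 97/249 = 39.0% → Downtown
Lakeview wins each credit group but Downtown wins overall — the comparison reverses. Lakeview's applications skew toward subprime, which has a lower base rate.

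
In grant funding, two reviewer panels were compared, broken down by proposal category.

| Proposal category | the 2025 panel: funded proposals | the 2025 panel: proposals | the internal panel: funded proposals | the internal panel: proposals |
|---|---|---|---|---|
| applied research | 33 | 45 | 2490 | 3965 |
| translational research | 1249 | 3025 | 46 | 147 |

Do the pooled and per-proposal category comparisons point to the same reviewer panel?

No

Applied research: the 2025 panel 33/45 = 73.3%, the internal panel 2490/3965 = 62.8% → the 2025 panel
Translational research: the 2025 panel 1249/3025 = 41.3%, the internal panel 46/147 = 31.3% → the 2025 panel
Overall: the 2025 panel 1282/3070 = 41.8%, the internal panel 2536/4112 = 61.7% → the internal panel
The 2025 panel wins each proposal group but the internal panel wins overall — the comparison reverses. The 2025 panel's proposals skew toward translational research, which has a lower base rate.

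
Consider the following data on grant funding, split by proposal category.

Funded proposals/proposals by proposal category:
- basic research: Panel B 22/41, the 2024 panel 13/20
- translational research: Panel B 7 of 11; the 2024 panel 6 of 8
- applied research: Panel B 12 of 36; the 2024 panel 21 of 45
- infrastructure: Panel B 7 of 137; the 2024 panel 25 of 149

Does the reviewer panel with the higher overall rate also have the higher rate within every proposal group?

Yes

Basic research: Panel B 22/41 = 53.7%, the 2024 panel 13/20 = 65.0% → the 2024 panel
Translational research: Panel B 7/11 = 63.6%, the 2024 panel 6/8 = 75.0% → the 2024 panel
Applied research: Panel B 12/36 = 33.3%, the 2024 panel 21/45 = 46.7% → the 2024 panel
Infrastructure: Panel B 7/137 = 5.1%, the 2024 panel 25/149 = 16.8% → the 2024 panel
Overall: Panel B 48/225 = 21.3%, the 2024 panel 65/222 = 29.3% → the 2024 panel
The 2024 panel wins overall and in every proposal group — no reversal.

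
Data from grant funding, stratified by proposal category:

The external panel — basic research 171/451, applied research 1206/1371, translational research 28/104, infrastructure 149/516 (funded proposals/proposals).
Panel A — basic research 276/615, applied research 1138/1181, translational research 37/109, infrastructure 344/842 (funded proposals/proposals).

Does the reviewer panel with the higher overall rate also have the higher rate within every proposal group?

Basic research: the external panel 171/451 = 37.9%, Panel A 276/615 = 44.9% → Panel A
Applied research: the external panel 1206/1371 = 88.0%, Panel A 1138/1181 = 96.4% → Panel A
Translational research: the external panel 28/104 = 26.9%, Panel A 37/109 = 33.9% → Panel A
Infrastructure: the external panel 149/516 = 28.9%, Panel A 344/842 = 40.9% → Panel A
Overall: the external panel 1554/2442 = 63.6%, Panel A 1795/2747 = 65.3% → Panel A
Panel A wins overall and in every proposal group — no reversal.

Yes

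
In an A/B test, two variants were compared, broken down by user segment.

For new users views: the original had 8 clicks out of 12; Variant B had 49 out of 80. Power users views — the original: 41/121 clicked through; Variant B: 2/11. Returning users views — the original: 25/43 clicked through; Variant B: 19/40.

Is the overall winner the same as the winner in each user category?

New users: the original 8/12 = 66.7%, Variant B 49/80 = 61.2% → the original
Power users: the original 41/121 = 33.9%, Variant B 2/11 = 18.2% → the original
Returning users: the original 25/43 = 58.1%, Variant B 19/40 = 47.5% → the original
Overall: the original 74/176 = 42.0%, Variant B 70/131 = 53.4% → Variant B
The original wins each user group but Variant B wins overall — the comparison reverses. The original's views skew toward power users, which has a lower base rate.

No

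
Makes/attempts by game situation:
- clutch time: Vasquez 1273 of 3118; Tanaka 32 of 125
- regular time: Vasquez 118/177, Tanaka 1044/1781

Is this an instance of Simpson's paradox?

Yes

Clutch time: Vasquez 1273/3118 = 40.8%, Tanaka 32/125 = 25.6% → Vasquez
Regular time: Vasquez 118/177 = 66.7%, Tanaka 1044/1781 = 58.6% → Vasquez
Overall: Vasquez 1391/3295 = 42.2%, Tanaka 1076/1906 = 56.5% → Tanaka
Vasquez wins each game group but Tanaka wins overall — the comparison reverses. Vasquez's attempts skew toward clutch time, which has a lower base rate.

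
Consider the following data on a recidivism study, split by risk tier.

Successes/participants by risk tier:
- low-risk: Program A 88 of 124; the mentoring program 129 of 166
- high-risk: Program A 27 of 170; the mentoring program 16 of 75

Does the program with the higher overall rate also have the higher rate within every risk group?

Low-risk: Program A 88/124 = 71.0%, the mentoring program 129/166 = 77.7% → the mentoring program
High-risk: Program A 27/170 = 15.9%, the mentoring program 16/75 = 21.3% → the mentoring program
Overall: Program A 115/294 = 39.1%, the mentoring program 145/241 = 60.2% → the mentoring program
The mentoring program wins overall and in every risk group — no reversal.

Yes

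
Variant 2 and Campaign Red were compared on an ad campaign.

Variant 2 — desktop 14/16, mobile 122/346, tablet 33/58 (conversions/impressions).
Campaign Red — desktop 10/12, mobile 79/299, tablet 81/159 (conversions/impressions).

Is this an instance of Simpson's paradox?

Desktop: Variant 2 14/16 = 87.5%, Campaign Red 10/12 = 83.3% → Variant 2
Mobile: Variant 2 122/346 = 35.3%, Campaign Red 79/299 = 26.4% → Variant 2
Tablet: Variant 2 33/58 = 56.9%, Campaign Red 81/159 = 50.9% → Variant 2
Overall: Variant 2 169/420 = 40.2%, Campaign Red 170/470 = 36.2% → Variant 2
Variant 2 wins overall and in every device group — no reversal.

No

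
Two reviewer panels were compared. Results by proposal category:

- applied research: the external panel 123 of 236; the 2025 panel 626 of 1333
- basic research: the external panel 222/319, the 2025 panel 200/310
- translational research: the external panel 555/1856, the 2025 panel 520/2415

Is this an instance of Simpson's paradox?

Applied research: the external panel 123/236 = 52.1%, the 2025 panel 626/1333 = 47.0% → the external panel
Basic research: the external panel 222/319 = 69.6%, the 2025 panel 200/310 = 64.5% → the external panel
Translational research: the external panel 555/1856 = 29.9%, the 2025 panel 520/2415 = 21.5% → the external panel
Overall: the external panel 900/2411 = 37.3%, the 2025 panel 1346/4058 = 33.2% → the external panel
The external panel wins overall and in every proposal group — no reversal.

No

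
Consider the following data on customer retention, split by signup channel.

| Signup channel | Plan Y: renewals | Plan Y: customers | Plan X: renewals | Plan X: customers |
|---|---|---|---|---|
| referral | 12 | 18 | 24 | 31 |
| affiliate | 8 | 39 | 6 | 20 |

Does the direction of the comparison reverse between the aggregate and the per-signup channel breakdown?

No

Referral: Plan Y 12/18 = 66.7%, Plan X 24/31 = 77.4% → Plan X
Affiliate: Plan Y 8/39 = 20.5%, Plan X 6/20 = 30.0% → Plan X
Overall: Plan Y 20/57 = 35.1%, Plan X 30/51 = 58.8% → Plan X
Plan X wins overall and in every signup group — no reversal.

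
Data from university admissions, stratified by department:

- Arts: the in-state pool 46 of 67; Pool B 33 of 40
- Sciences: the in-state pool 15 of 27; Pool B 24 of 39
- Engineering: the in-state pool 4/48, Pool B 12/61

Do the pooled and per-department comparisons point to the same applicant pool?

Yes

Arts: the in-state pool 46/67 = 68.7%, Pool B 33/40 = 82.5% → Pool B
Sciences: the in-state pool 15/27 = 55.6%, Pool B 24/39 = 61.5% → Pool B
Engineering: the in-state pool 4/48 = 8.3%, Pool B 12/61 = 19.7% → Pool B
Overall: the in-state pool 65/142 = 45.8%, Pool B 69/140 = 49.3% → Pool B
Pool B wins overall and in every department group — no reversal.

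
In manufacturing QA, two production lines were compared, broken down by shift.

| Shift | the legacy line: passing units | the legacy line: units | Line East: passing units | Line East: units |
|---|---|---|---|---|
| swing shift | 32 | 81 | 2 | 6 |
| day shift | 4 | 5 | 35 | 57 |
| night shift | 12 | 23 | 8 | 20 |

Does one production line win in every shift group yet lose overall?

Yes

Swing shift: the legacy line 32/81 = 39.5%, Line East 2/6 = 33.3% → the legacy line
Day shift: the legacy line 4/5 = 80.0%, Line East 35/57 = 61.4% → the legacy line
Night shift: the legacy line 12/23 = 52.2%, Line East 8/20 = 40.0% → the legacy line
Overall: the legacy line 48/109 = 44.0%, Line East 45/83 = 54.2% → Line East
The legacy line wins each shift group but Line East wins overall — the comparison reverses. The legacy line's units skew toward swing shift, which has a lower base rate.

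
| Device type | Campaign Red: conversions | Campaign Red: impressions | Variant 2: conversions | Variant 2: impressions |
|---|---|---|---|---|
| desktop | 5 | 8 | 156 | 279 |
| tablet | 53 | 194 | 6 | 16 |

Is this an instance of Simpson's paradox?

Desktop: Campaign Red 5/8 = 62.5%, Variant 2 156/279 = 55.9% → Campaign Red
Tablet: Campaign Red 53/194 = 27.3%, Variant 2 6/16 = 37.5% → Variant 2
Overall: Campaign Red 58/202 = 28.7%, Variant 2 162/295 = 54.9% → Variant 2
Neither sweeps: Campaign Red wins 1 of 2 groups, Variant 2 wins 1. Variant 2 wins overall but not every group — no Simpson reversal.

No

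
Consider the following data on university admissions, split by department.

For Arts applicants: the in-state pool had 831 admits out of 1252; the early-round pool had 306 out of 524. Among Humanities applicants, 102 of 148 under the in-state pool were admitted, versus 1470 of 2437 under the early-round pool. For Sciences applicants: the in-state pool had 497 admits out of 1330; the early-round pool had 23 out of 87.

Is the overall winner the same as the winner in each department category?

Arts: the in-state pool 831/1252 = 66.4%, the early-round pool 306/524 = 58.4% → the in-state pool
Humanities: the in-state pool 102/148 = 68.9%, the early-round pool 1470/2437 = 60.3% → the in-state pool
Sciences: the in-state pool 497/1330 = 37.4%, the early-round pool 23/87 = 26.4% → the in-state pool
Overall: the in-state pool 1430/2730 = 52.4%, the early-round pool 1799/3048 = 59.0% → the early-round pool
The in-state pool wins each department group but the early-round pool wins overall — the comparison reverses. The in-state pool's applicants skew toward Sciences, which has a lower base rate.

No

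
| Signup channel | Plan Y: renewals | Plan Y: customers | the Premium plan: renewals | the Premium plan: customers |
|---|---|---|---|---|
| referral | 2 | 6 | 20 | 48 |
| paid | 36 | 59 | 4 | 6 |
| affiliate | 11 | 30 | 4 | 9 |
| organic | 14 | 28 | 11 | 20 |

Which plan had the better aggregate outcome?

Plan Y

Referral: Plan Y 2/6 = 33.3%, the Premium plan 20/48 = 41.7% → the Premium plan
Paid: Plan Y 36/59 = 61.0%, the Premium plan 4/6 = 66.7% → the Premium plan
Affiliate: Plan Y 11/30 = 36.7%, the Premium plan 4/9 = 44.4% → the Premium plan
Organic: Plan Y 14/28 = 50.0%, the Premium plan 11/20 = 55.0% → the Premium plan
Overall: Plan Y 63/123 = 51.2%, the Premium plan 39/83 = 47.0% → Plan Y
(The Premium plan wins every signup group but Plan Y wins overall — the Premium plan's customers skew toward the low-rate referral group.)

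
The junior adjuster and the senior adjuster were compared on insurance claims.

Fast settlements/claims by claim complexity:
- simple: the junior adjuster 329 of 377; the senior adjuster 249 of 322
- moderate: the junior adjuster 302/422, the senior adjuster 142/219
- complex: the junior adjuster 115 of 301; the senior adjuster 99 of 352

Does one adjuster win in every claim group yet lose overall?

Simple: the junior adjuster 329/377 = 87.3%, the senior adjuster 249/322 = 77.3% → the junior adjuster
Moderate: the junior adjuster 302/422 = 71.6%, the senior adjuster 142/219 = 64.8% → the junior adjuster
Complex: the junior adjuster 115/301 = 38.2%, the senior adjuster 99/352 = 28.1% → the junior adjuster
Overall: the junior adjuster 746/1100 = 67.8%, the senior adjuster 490/893 = 54.9% → the junior adjuster
The junior adjuster wins overall and in every claim group — no reversal.

No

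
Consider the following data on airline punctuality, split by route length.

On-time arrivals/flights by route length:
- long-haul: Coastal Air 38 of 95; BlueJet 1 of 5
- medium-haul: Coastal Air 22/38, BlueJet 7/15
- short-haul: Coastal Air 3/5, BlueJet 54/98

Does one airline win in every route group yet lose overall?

Long-haul: Coastal Air 38/95 = 40.0%, BlueJet 1/5 = 20.0% → Coastal Air
Medium-haul: Coastal Air 22/38 = 57.9%, BlueJet 7/15 = 46.7% → Coastal Air
Short-haul: Coastal Air 3/5 = 60.0%, BlueJet 54/98 = 55.1% → Coastal Air
Overall: Coastal Air 63/138 = 45.7%, BlueJet 62/118 = 52.5% → BlueJet
Coastal Air wins each route group but BlueJet wins overall — the comparison reverses. Coastal Air's flights skew toward long-haul, which has a lower base rate.

Yes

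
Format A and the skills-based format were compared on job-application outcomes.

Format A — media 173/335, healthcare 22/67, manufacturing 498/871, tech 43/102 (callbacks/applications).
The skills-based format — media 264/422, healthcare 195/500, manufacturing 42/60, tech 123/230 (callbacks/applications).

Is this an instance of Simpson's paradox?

Yes

Media: Format A 173/335 = 51.6%, the skills-based format 264/422 = 62.6% → the skills-based format
Healthcare: Format A 22/67 = 32.8%, the skills-based format 195/500 = 39.0% → the skills-based format
Manufacturing: Format A 498/871 = 57.2%, the skills-based format 42/60 = 70.0% → the skills-based format
Tech: Format A 43/102 = 42.2%, the skills-based format 123/230 = 53.5% → the skills-based format
Overall: Format A 736/1375 = 53.5%, the skills-based format 624/1212 = 51.5% → Format A
The skills-based format wins each industry group but Format A wins overall — the comparison reverses. The skills-based format's applications skew toward healthcare, which has a lower base rate.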